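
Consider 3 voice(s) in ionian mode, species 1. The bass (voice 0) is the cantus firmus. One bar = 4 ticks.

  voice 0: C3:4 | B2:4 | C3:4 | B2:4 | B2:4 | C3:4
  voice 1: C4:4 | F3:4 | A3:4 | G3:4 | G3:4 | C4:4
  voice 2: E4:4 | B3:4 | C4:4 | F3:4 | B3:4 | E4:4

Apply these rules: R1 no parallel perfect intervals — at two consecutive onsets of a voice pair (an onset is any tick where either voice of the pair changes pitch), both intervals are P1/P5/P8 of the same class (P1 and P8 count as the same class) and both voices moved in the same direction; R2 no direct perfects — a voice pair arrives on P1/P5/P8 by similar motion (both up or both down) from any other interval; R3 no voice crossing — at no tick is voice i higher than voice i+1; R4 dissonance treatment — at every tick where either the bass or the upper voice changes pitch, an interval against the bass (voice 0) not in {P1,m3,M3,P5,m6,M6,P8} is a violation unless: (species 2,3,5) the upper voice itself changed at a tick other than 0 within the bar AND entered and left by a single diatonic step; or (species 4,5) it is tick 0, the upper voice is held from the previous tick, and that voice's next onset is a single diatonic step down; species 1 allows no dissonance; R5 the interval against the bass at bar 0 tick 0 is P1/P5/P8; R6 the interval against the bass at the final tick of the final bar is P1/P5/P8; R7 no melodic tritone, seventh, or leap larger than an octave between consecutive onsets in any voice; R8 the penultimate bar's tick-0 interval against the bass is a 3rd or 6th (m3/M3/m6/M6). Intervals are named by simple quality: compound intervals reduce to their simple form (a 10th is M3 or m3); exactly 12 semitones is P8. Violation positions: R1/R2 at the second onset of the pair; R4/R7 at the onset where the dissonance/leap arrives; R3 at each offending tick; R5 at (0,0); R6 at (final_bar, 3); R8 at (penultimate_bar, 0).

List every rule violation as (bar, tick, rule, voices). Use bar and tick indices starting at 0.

(0, 0, R5, (0, 2))
(1, 0, R2, (0, 2))
(1, 0, R4, (0, 1))
(2, 0, R1, (0, 2))
(3, 0, R3, (1, 2))
(3, 0, R4, (0, 2))
(3, 1, R3, (1, 2))
(3, 2, R3, (1, 2))
(3, 3, R3, (1, 2))
(4, 0, R7, (2,))
(4, 0, R8, (0, 2))
(5, 0, R2, (0, 1))
(5, 3, R6, (0, 2))

bar 0: v0=C3 v1=C4 v2=E4 downbeat M3
bar 1: v0=B2 v1=F3 v2=B3 downbeat P8
bar 2: v0=C3 v1=A3 v2=C4 downbeat P8
bar 3: v0=B2 v1=G3 v2=F3 downbeat TT
bar 4: v0=B2 v1=G3 v2=B3 downbeat P8
bar 5: v0=C3 v1=C4 v2=E4 downbeat M3
  -> R5 @ bar 0 tick 0 v(0, 2): opens on M3
  -> R2 @ bar 1 tick 0 v(0, 2): C3/E4 M3 -> B2/B3 P8 similar
  -> R4 @ bar 1 tick 0 v(0, 1): B2/F3 TT untreated
  -> R1 @ bar 2 tick 0 v(0, 2): B2/B3 P8 -> C3/C4 P8 similar
  -> R3 @ bar 3 tick 0 v(1, 2): G3 above F3
  -> R4 @ bar 3 tick 0 v(0, 2): B2/F3 TT untreated
  -> R3 @ bar 3 tick 1 v(1, 2): G3 above F3
  -> R3 @ bar 3 tick 2 v(1, 2): G3 above F3
  -> R3 @ bar 3 tick 3 v(1, 2): G3 above F3
  -> R7 @ bar 4 tick 0 v(2,): F3->B3 leap 6st
  -> R8 @ bar 4 tick 0 v(0, 2): penult P8 not 3rd/6th
  -> R2 @ bar 5 tick 0 v(0, 1): B2/G3 m6 -> C3/C4 P8 similar
  -> R6 @ bar 5 tick 3 v(0, 2): closes on M3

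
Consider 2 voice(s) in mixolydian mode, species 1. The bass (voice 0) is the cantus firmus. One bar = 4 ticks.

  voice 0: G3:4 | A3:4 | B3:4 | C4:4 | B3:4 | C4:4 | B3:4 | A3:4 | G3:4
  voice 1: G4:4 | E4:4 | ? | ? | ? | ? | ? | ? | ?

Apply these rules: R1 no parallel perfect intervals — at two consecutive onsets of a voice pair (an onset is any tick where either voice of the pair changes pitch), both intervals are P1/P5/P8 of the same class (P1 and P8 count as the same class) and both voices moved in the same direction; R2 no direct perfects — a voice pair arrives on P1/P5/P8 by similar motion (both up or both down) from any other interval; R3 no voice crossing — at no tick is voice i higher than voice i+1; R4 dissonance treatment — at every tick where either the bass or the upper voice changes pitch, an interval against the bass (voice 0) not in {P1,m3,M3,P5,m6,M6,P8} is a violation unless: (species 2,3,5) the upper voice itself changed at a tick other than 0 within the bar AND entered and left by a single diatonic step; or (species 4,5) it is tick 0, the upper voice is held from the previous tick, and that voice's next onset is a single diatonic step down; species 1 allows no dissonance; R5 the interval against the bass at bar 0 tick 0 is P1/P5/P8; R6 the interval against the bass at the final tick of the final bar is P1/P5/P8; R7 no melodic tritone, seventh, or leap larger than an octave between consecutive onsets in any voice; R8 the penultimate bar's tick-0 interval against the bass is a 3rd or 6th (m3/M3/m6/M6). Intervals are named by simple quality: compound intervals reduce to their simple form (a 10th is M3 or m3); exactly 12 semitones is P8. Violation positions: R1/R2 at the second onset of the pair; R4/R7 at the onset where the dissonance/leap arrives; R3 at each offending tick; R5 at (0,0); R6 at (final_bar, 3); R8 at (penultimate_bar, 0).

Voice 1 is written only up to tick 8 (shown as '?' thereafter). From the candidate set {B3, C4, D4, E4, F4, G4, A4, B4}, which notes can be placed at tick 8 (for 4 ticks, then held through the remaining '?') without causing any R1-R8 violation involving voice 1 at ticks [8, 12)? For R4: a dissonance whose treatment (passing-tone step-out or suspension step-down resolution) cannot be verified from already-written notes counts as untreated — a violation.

B3: legal
C4: violates R4
D4: legal
E4: violates R4
F4: violates R4
G4: legal
A4: violates R4
B4: violates R2

{B3, D4, G4}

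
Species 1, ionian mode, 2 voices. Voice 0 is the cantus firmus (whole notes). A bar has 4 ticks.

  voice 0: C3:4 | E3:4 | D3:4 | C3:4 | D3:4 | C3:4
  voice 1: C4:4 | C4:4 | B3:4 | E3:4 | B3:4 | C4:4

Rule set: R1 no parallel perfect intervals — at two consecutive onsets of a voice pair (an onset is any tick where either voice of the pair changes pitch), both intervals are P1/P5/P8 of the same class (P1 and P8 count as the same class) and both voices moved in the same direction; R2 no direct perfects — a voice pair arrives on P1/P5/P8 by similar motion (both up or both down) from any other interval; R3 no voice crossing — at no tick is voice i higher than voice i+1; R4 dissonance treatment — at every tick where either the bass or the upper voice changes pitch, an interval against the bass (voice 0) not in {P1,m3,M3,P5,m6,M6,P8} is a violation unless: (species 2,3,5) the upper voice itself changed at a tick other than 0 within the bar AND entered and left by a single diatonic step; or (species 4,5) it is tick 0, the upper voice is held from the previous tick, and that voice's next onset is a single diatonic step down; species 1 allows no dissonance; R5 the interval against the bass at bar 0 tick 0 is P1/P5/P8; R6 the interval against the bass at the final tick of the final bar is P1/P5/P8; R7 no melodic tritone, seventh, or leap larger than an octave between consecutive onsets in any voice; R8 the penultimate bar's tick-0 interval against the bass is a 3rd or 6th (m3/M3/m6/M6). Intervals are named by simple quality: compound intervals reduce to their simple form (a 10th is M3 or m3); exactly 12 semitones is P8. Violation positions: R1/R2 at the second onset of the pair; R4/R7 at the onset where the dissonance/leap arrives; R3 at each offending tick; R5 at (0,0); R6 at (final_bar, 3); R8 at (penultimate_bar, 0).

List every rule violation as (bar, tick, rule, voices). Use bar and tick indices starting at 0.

bar 0: v0=C3 v1=C4 downbeat P8
bar 1: v0=E3 v1=C4 downbeat m6
bar 2: v0=D3 v1=B3 downbeat M6
bar 3: v0=C3 v1=E3 downbeat M3
bar 4: v0=D3 v1=B3 downbeat M6
bar 5: v0=C3 v1=C4 downbeat P8

No violations across 6 bars (C3..C3 vs C4..C4).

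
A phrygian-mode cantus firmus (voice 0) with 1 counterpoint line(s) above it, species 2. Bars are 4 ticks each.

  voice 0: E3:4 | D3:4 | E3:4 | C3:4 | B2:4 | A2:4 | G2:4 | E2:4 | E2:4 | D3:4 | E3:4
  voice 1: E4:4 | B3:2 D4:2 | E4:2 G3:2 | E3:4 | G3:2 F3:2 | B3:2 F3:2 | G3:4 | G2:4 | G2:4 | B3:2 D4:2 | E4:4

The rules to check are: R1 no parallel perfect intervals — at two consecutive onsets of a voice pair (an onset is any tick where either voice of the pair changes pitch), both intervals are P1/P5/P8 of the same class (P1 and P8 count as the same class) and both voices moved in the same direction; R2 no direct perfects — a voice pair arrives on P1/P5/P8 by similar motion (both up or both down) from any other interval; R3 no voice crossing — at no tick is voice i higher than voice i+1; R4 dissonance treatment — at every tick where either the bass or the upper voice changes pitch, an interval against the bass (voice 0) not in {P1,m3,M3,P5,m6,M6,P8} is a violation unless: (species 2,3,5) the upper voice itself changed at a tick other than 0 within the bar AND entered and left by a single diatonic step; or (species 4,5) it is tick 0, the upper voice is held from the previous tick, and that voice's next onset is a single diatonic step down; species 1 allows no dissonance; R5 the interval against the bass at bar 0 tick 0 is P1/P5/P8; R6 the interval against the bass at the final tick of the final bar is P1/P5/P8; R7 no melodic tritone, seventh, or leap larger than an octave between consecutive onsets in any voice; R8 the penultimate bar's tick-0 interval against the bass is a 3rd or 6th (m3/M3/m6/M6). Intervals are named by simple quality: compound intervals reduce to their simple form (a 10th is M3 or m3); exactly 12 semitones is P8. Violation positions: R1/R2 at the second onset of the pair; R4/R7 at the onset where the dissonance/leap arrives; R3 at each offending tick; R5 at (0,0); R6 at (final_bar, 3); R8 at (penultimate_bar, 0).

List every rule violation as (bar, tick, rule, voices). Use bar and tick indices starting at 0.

(2, 0, R1, (0, 1))
(4, 2, R4, (0, 1))
(5, 0, R4, (0, 1))
(5, 0, R7, (1,))
(5, 2, R7, (1,))
(9, 0, R7, (0,))
(9, 0, R7, (1,))
(10, 0, R1, (0, 1))

bar 0: v0=E3 v1=E4 downbeat P8
bar 1: v0=D3 v1=B3 downbeat M6
bar 2: v0=E3 v1=E4 downbeat P8
bar 3: v0=C3 v1=E3 downbeat M3
bar 4: v0=B2 v1=G3 downbeat m6
bar 5: v0=A2 v1=B3 downbeat M2
bar 6: v0=G2 v1=G3 downbeat P8
bar 7: v0=E2 v1=G2 downbeat m3
bar 8: v0=E2 v1=G2 downbeat m3
bar 9: v0=D3 v1=B3 downbeat M6
bar 10: v0=E3 v1=E4 downbeat P8
  -> R1 @ bar 2 tick 0 v(0, 1): D3/D4 P8 -> E3/E4 P8 similar
  -> R4 @ bar 4 tick 2 v(0, 1): B2/F3 TT untreated
  -> R4 @ bar 5 tick 0 v(0, 1): A2/B3 M2 untreated
  -> R7 @ bar 5 tick 0 v(1,): F3->B3 leap 6st
  -> R7 @ bar 5 tick 2 v(1,): B3->F3 leap 6st
  -> R7 @ bar 9 tick 0 v(0,): E2->D3 leap 10st
  -> R7 @ bar 9 tick 0 v(1,): G2->B3 leap 16st
  -> R1 @ bar 10 tick 0 v(0, 1): D3/D4 P8 -> E3/E4 P8 similar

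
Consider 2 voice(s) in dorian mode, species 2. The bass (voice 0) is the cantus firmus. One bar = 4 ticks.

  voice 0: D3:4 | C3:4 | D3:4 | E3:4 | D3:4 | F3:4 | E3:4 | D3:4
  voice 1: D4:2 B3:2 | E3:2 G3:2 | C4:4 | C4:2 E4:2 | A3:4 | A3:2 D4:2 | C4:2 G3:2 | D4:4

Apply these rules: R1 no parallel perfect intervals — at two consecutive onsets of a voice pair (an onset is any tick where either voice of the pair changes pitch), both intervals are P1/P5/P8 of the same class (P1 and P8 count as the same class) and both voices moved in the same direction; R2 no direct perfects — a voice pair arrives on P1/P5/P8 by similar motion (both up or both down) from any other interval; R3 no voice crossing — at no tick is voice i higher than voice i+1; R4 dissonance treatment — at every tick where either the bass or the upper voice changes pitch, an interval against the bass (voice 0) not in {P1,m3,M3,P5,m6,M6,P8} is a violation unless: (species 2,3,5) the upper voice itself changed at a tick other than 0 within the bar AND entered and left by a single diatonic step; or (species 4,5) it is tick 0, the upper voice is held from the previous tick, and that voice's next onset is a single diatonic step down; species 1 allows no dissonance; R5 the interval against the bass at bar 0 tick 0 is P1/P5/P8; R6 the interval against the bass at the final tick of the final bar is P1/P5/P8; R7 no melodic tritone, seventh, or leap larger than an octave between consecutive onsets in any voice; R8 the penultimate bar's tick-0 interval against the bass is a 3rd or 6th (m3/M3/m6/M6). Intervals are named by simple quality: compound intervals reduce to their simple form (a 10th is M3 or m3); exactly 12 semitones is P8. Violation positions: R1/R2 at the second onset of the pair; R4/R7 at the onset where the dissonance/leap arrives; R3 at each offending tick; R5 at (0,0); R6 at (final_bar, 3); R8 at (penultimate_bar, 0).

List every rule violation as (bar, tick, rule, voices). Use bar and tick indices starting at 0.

bar 0: v0=D3 v1=D4 downbeat P8
bar 1: v0=C3 v1=E3 downbeat M3
bar 2: v0=D3 v1=C4 downbeat m7
bar 3: v0=E3 v1=C4 downbeat m6
bar 4: v0=D3 v1=A3 downbeat P5
bar 5: v0=F3 v1=A3 downbeat M3
bar 6: v0=E3 v1=C4 downbeat m6
bar 7: v0=D3 v1=D4 downbeat P8
  -> R4 @ bar 2 tick 0 v(0, 1): D3/C4 m7 untreated
  -> R2 @ bar 4 tick 0 v(0, 1): E3/E4 P8 -> D3/A3 P5 similar

(2, 0, R4, (0, 1))
(4, 0, R2, (0, 1))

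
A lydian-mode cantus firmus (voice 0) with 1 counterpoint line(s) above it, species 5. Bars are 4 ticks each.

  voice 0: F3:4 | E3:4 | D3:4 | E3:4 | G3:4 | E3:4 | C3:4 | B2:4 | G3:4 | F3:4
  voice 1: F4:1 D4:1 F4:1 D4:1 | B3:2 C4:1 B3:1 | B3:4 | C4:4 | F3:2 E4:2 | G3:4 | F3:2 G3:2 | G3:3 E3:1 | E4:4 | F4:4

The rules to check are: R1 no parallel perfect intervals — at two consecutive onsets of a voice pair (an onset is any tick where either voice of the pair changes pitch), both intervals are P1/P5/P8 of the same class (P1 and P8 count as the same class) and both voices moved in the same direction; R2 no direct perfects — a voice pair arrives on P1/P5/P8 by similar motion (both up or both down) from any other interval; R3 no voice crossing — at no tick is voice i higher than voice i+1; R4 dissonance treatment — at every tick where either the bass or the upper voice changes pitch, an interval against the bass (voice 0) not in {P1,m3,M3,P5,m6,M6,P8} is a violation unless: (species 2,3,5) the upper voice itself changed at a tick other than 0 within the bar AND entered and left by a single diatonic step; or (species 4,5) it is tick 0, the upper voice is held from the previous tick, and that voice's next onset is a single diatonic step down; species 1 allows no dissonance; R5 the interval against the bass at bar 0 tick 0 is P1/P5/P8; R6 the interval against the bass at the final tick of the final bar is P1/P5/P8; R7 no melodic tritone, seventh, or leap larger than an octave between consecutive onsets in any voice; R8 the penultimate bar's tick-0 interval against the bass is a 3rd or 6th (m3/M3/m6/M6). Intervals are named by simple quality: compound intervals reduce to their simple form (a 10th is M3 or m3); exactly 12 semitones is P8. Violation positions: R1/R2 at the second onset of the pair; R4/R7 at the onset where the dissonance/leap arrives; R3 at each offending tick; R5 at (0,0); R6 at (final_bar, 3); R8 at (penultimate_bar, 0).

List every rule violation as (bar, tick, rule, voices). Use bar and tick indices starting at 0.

(1, 0, R2, (0, 1))
(4, 0, R3, (0, 1))
(4, 0, R4, (0, 1))
(4, 1, R3, (0, 1))
(4, 2, R7, (1,))
(6, 0, R4, (0, 1))
(7, 3, R4, (0, 1))

bar 0: v0=F3 v1=F4 downbeat P8
bar 1: v0=E3 v1=B3 downbeat P5
bar 2: v0=D3 v1=B3 downbeat M6
bar 3: v0=E3 v1=C4 downbeat m6
bar 4: v0=G3 v1=F3 downbeat M2
bar 5: v0=E3 v1=G3 downbeat m3
bar 6: v0=C3 v1=F3 downbeat P4
bar 7: v0=B2 v1=G3 downbeat m6
bar 8: v0=G3 v1=E4 downbeat M6
bar 9: v0=F3 v1=F4 downbeat P8
  -> R2 @ bar 1 tick 0 v(0, 1): F3/D4 M6 -> E3/B3 P5 similar
  -> R3 @ bar 4 tick 0 v(0, 1): G3 above F3
  -> R4 @ bar 4 tick 0 v(0, 1): G3/F3 M2 untreated
  -> R3 @ bar 4 tick 1 v(0, 1): G3 above F3
  -> R7 @ bar 4 tick 2 v(1,): F3->E4 leap 11st
  -> R4 @ bar 6 tick 0 v(0, 1): C3/F3 P4 untreated
  -> R4 @ bar 7 tick 3 v(0, 1): B2/E3 P4 untreated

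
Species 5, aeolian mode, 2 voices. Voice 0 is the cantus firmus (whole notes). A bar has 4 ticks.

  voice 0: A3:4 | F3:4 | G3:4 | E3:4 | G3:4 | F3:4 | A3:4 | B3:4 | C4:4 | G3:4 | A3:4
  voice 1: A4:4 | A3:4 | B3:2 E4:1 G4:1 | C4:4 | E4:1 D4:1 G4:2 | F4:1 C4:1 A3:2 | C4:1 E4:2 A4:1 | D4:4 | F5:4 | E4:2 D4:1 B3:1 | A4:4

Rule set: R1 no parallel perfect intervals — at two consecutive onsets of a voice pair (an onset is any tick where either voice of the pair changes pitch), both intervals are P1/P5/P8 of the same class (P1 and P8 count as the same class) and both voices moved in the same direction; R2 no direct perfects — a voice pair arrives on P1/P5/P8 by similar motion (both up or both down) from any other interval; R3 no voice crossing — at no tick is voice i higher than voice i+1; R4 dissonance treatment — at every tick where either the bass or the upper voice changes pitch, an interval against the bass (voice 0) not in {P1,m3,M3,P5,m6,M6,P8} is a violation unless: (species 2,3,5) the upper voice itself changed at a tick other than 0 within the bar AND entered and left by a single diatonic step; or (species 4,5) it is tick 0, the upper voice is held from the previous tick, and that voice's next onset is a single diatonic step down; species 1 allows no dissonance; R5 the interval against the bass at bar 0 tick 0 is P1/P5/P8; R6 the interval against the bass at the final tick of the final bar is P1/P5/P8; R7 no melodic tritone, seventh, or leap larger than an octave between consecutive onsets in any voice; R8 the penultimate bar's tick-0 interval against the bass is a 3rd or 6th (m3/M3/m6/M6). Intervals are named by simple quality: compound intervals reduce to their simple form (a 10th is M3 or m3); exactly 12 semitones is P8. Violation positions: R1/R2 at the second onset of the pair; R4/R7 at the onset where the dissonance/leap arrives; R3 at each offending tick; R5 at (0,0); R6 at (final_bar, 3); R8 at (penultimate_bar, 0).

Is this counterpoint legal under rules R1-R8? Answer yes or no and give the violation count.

No (6 violations)

bar 0: v0=A3 v1=A4 (P8)
bar 1: v0=F3 v1=A3 (M3)
bar 2: v0=G3 v1=B3 (M3)
bar 3: v0=E3 v1=C4 (m6)
bar 4: v0=G3 v1=E4 (M6)
bar 5: v0=F3 v1=F4 (P8)
bar 6: v0=A3 v1=C4 (m3)
bar 7: v0=B3 v1=D4 (m3)
bar 8: v0=C4 v1=F5 (P4)
bar 9: v0=G3 v1=E4 (M6)
bar 10: v0=A3 v1=A4 (P8)
  R1 @ bar5.0: G3/G4 P8 -> F3/F4 P8 similar
  R4 @ bar8.0: C4/F5 P4 untreated
  R7 @ bar8.0: D4->F5 leap 15st
  R7 @ bar9.0: F5->E4 leap 13st
  R2 @ bar10.0: G3/B3 M3 -> A3/A4 P8 similar
  R7 @ bar10.0: B3->A4 leap 10st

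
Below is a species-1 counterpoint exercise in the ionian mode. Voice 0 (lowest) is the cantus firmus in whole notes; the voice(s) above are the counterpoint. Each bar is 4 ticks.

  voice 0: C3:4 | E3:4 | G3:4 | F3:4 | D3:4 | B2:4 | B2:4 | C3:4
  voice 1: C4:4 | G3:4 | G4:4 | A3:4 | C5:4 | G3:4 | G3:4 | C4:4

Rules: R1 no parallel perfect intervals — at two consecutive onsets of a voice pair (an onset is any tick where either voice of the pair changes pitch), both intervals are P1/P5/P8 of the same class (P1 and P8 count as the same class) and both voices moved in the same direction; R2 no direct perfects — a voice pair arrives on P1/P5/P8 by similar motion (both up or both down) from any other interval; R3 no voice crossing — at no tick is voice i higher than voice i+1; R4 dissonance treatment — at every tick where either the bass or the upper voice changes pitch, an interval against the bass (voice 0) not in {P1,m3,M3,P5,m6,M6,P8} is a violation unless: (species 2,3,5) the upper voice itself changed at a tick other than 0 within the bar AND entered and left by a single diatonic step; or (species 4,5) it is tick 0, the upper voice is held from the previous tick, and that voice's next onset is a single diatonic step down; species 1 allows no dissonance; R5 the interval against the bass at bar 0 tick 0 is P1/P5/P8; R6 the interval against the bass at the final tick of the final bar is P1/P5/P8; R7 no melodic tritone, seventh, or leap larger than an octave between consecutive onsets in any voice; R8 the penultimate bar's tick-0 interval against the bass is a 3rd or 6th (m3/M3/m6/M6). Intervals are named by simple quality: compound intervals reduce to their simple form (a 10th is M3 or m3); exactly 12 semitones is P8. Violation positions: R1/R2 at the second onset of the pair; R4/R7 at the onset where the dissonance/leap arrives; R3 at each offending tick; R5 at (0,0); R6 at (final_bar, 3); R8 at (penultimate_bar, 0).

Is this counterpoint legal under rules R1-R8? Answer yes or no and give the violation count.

bar 0: v0=C3 v1=C4 (P8)
bar 1: v0=E3 v1=G3 (m3)
bar 2: v0=G3 v1=G4 (P8)
bar 3: v0=F3 v1=A3 (M3)
bar 4: v0=D3 v1=C5 (m7)
bar 5: v0=B2 v1=G3 (m6)
bar 6: v0=B2 v1=G3 (m6)
bar 7: v0=C3 v1=C4 (P8)
  R2 @ bar2.0: E3/G3 m3 -> G3/G4 P8 similar
  R7 @ bar3.0: G4->A3 leap 10st
  R4 @ bar4.0: D3/C5 m7 untreated
  R7 @ bar4.0: A3->C5 leap 15st
  R7 @ bar5.0: C5->G3 leap 17st
  R2 @ bar7.0: B2/G3 m6 -> C3/C4 P8 similar

No (6 violations)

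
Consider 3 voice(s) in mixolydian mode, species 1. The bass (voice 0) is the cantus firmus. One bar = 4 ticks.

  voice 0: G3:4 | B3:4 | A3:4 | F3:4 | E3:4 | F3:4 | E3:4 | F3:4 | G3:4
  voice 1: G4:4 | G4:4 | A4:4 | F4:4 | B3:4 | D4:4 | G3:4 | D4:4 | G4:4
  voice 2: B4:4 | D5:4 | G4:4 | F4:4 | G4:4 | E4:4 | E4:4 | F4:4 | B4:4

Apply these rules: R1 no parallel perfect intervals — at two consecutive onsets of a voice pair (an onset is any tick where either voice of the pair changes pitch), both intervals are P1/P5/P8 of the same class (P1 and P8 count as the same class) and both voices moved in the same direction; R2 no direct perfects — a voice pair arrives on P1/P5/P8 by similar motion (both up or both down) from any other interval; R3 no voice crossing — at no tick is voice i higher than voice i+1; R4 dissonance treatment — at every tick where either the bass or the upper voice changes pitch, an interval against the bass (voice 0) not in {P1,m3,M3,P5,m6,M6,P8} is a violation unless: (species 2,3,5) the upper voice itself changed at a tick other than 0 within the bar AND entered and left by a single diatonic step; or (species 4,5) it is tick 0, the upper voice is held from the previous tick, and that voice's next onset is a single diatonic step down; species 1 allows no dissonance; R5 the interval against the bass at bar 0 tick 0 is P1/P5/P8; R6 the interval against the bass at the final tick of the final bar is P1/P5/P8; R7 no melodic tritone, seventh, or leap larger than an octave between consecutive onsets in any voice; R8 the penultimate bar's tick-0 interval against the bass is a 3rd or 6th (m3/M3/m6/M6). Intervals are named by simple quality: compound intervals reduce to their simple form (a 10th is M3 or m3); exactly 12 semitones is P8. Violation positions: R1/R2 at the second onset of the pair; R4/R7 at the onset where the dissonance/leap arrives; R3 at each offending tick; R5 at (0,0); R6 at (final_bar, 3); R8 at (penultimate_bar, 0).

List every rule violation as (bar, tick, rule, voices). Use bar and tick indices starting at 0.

(0, 0, R5, (0, 2))
(2, 0, R3, (1, 2))
(2, 0, R4, (0, 2))
(2, 1, R3, (1, 2))
(2, 2, R3, (1, 2))
(2, 3, R3, (1, 2))
(3, 0, R1, (0, 1))
(3, 0, R2, (0, 2))
(3, 0, R2, (1, 2))
(4, 0, R2, (0, 1))
(4, 0, R7, (1,))
(5, 0, R4, (0, 2))
(7, 0, R1, (0, 2))
(7, 0, R8, (0, 2))
(8, 0, R2, (0, 1))
(8, 0, R7, (2,))
(8, 3, R6, (0, 2))

bar 0: v0=G3 v1=G4 v2=B4 downbeat M3
bar 1: v0=B3 v1=G4 v2=D5 downbeat m3
bar 2: v0=A3 v1=A4 v2=G4 downbeat m7
bar 3: v0=F3 v1=F4 v2=F4 downbeat P8
bar 4: v0=E3 v1=B3 v2=G4 downbeat m3
bar 5: v0=F3 v1=D4 v2=E4 downbeat M7
bar 6: v0=E3 v1=G3 v2=E4 downbeat P8
bar 7: v0=F3 v1=D4 v2=F4 downbeat P8
bar 8: v0=G3 v1=G4 v2=B4 downbeat M3
  -> R5 @ bar 0 tick 0 v(0, 2): opens on M3
  -> R3 @ bar 2 tick 0 v(1, 2): A4 above G4
  -> R4 @ bar 2 tick 0 v(0, 2): A3/G4 m7 untreated
  -> R3 @ bar 2 tick 1 v(1, 2): A4 above G4
  -> R3 @ bar 2 tick 2 v(1, 2): A4 above G4
  -> R3 @ bar 2 tick 3 v(1, 2): A4 above G4
  -> R1 @ bar 3 tick 0 v(0, 1): A3/A4 P8 -> F3/F4 P8 similar
  -> R2 @ bar 3 tick 0 v(0, 2): A3/G4 m7 -> F3/F4 P8 similar
  -> R2 @ bar 3 tick 0 v(1, 2): A4/G4 M2 -> F4/F4 P1 similar
  -> R2 @ bar 4 tick 0 v(0, 1): F3/F4 P8 -> E3/B3 P5 similar
  -> R7 @ bar 4 tick 0 v(1,): F4->B3 leap 6st
  -> R4 @ bar 5 tick 0 v(0, 2): F3/E4 M7 untreated
  -> R1 @ bar 7 tick 0 v(0, 2): E3/E4 P8 -> F3/F4 P8 similar
  -> R8 @ bar 7 tick 0 v(0, 2): penult P8 not 3rd/6th
  -> R2 @ bar 8 tick 0 v(0, 1): F3/D4 M6 -> G3/G4 P8 similar
  -> R7 @ bar 8 tick 0 v(2,): F4->B4 leap 6st
  -> R6 @ bar 8 tick 3 v(0, 2): closes on M3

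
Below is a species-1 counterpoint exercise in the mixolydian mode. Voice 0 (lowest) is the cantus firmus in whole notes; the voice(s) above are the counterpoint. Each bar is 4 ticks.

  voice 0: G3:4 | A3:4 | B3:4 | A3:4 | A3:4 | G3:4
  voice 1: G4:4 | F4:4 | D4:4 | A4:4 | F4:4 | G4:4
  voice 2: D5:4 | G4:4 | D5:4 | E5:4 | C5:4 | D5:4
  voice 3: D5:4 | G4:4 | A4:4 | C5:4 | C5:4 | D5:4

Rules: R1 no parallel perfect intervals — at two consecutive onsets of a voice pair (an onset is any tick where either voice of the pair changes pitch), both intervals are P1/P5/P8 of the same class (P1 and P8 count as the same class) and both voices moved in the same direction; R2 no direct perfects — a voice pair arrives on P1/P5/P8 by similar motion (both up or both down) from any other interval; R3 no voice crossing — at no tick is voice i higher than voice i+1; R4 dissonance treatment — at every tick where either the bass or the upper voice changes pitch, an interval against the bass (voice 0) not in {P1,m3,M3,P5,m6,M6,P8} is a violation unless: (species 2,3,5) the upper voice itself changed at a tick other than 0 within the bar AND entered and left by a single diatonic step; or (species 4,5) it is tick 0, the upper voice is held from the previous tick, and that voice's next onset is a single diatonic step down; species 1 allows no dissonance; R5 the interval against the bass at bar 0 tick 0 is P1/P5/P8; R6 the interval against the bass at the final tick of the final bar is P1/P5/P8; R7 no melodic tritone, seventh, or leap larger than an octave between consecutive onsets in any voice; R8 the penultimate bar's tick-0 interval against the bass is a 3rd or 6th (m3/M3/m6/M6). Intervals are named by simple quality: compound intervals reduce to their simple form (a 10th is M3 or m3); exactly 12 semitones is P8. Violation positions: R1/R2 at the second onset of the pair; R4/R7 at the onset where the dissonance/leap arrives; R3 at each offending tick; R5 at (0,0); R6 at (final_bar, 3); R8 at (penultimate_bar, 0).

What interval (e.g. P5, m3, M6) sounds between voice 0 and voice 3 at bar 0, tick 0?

P5

voice 0=G3 voice 3=D5 -> P5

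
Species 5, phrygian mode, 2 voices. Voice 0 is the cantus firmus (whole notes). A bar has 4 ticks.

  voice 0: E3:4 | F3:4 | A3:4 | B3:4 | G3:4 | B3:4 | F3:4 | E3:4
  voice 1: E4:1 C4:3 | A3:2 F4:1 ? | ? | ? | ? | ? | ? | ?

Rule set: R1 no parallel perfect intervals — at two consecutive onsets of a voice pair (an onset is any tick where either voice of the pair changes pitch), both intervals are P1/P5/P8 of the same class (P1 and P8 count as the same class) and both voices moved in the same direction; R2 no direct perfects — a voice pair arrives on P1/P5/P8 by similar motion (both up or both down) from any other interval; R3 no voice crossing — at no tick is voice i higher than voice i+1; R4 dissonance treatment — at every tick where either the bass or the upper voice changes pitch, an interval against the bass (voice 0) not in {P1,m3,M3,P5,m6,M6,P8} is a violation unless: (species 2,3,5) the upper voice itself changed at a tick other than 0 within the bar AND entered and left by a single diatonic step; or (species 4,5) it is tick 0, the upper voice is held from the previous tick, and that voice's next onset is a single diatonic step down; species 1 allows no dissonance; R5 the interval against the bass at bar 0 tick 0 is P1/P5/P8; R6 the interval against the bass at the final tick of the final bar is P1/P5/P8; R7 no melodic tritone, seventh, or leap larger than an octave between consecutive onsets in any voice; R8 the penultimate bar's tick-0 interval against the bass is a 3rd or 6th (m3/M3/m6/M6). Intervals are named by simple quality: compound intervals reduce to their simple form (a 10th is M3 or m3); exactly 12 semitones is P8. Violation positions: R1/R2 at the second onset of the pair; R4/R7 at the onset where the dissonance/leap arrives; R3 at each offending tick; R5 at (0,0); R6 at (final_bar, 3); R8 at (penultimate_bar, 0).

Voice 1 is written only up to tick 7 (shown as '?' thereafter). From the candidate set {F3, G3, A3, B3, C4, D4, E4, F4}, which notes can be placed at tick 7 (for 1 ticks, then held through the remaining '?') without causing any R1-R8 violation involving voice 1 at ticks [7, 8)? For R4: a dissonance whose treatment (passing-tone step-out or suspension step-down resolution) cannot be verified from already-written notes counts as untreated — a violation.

F3: legal
G3: violates R4,R7
A3: legal
B3: violates R4,R7
C4: legal
D4: legal
E4: violates R4
F4: legal

{A3, C4, D4, F3, F4}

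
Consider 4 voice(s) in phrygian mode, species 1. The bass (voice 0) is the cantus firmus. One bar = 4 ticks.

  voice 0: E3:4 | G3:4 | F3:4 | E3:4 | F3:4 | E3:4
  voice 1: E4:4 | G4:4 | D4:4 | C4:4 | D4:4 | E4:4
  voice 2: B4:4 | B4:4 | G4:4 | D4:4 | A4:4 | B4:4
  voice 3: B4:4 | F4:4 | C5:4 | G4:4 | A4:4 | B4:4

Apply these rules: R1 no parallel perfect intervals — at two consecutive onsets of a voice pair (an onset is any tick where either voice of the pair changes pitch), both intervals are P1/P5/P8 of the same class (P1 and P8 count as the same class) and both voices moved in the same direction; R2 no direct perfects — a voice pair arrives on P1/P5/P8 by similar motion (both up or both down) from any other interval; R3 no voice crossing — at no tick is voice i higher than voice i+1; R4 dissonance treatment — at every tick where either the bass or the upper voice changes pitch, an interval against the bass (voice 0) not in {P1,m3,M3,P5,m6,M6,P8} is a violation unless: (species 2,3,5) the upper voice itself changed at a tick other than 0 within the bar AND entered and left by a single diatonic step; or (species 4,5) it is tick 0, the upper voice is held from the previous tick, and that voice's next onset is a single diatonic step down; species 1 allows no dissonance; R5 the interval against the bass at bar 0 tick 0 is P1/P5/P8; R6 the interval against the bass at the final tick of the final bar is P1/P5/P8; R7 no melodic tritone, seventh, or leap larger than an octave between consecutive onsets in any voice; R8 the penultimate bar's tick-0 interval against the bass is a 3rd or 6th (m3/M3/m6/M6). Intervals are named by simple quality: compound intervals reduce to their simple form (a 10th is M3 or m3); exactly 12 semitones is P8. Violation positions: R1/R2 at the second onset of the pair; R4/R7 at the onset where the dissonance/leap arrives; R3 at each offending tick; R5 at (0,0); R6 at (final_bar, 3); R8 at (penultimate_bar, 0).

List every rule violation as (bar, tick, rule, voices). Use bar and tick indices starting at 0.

bar 0: v0=E3 v1=E4 v2=B4 v3=B4 downbeat P5
bar 1: v0=G3 v1=G4 v2=B4 v3=F4 downbeat m7
bar 2: v0=F3 v1=D4 v2=G4 v3=C5 downbeat P5
bar 3: v0=E3 v1=C4 v2=D4 v3=G4 downbeat m3
bar 4: v0=F3 v1=D4 v2=A4 v3=A4 downbeat M3
bar 5: v0=E3 v1=E4 v2=B4 v3=B4 downbeat P5
  -> R1 @ bar 1 tick 0 v(0, 1): E3/E4 P8 -> G3/G4 P8 similar
  -> R3 @ bar 1 tick 0 v(2, 3): B4 above F4
  -> R4 @ bar 1 tick 0 v(0, 3): G3/F4 m7 untreated
  -> R7 @ bar 1 tick 0 v(3,): B4->F4 leap 6st
  -> R3 @ bar 1 tick 1 v(2, 3): B4 above F4
  -> R3 @ bar 1 tick 2 v(2, 3): B4 above F4
  -> R3 @ bar 1 tick 3 v(2, 3): B4 above F4
  -> R4 @ bar 2 tick 0 v(0, 2): F3/G4 M2 untreated
  -> R2 @ bar 3 tick 0 v(1, 3): D4/C5 m7 -> C4/G4 P5 similar
  -> R4 @ bar 3 tick 0 v(0, 2): E3/D4 m7 untreated
  -> R1 @ bar 4 tick 0 v(1, 3): C4/G4 P5 -> D4/A4 P5 similar
  -> R2 @ bar 4 tick 0 v(1, 2): C4/D4 M2 -> D4/A4 P5 similar
  -> R2 @ bar 4 tick 0 v(2, 3): D4/G4 P4 -> A4/A4 P1 similar
  -> R1 @ bar 5 tick 0 v(1, 2): D4/A4 P5 -> E4/B4 P5 similar
  -> R1 @ bar 5 tick 0 v(1, 3): D4/A4 P5 -> E4/B4 P5 similar
  -> R1 @ bar 5 tick 0 v(2, 3): A4/A4 P1 -> B4/B4 P1 similar

(1, 0, R1, (0, 1))
(1, 0, R3, (2, 3))
(1, 0, R4, (0, 3))
(1, 0, R7, (3,))
(1, 1, R3, (2, 3))
(1, 2, R3, (2, 3))
(1, 3, R3, (2, 3))
(2, 0, R4, (0, 2))
(3, 0, R2, (1, 3))
(3, 0, R4, (0, 2))
(4, 0, R1, (1, 3))
(4, 0, R2, (1, 2))
(4, 0, R2, (2, 3))
(5, 0, R1, (1, 2))
(5, 0, R1, (1, 3))
(5, 0, R1, (2, 3))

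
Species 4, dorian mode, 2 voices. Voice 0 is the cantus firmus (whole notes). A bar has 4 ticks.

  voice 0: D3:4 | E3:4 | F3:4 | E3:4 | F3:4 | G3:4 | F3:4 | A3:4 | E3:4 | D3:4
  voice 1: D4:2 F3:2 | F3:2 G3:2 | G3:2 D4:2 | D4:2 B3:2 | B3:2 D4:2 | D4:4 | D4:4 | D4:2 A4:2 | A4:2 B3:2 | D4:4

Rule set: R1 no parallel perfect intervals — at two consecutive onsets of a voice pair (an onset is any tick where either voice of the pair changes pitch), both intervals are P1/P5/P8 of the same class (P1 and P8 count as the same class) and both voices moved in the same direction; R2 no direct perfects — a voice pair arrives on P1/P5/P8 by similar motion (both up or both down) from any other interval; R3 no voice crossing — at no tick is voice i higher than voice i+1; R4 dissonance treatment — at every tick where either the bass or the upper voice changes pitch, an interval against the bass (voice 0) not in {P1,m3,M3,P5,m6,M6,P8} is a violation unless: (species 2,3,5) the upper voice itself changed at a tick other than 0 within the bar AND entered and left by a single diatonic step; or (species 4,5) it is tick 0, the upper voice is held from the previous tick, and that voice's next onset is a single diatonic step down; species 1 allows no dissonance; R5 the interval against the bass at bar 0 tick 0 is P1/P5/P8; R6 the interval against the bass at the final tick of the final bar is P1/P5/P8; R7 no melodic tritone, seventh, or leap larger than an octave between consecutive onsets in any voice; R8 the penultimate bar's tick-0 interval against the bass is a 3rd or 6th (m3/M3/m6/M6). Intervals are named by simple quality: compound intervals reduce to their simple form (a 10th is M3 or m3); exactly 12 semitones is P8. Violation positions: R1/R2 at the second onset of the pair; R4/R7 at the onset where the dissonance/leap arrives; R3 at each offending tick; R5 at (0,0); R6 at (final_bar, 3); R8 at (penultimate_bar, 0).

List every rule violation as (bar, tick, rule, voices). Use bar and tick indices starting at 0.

(1, 0, R4, (0, 1))
(2, 0, R4, (0, 1))
(3, 0, R4, (0, 1))
(4, 0, R4, (0, 1))
(7, 0, R4, (0, 1))
(8, 0, R4, (0, 1))
(8, 0, R8, (0, 1))
(8, 2, R7, (1,))

bar 0: v0=D3 v1=D4 downbeat P8
bar 1: v0=E3 v1=F3 downbeat m2
bar 2: v0=F3 v1=G3 downbeat M2
bar 3: v0=E3 v1=D4 downbeat m7
bar 4: v0=F3 v1=B3 downbeat TT
bar 5: v0=G3 v1=D4 downbeat P5
bar 6: v0=F3 v1=D4 downbeat M6
bar 7: v0=A3 v1=D4 downbeat P4
bar 8: v0=E3 v1=A4 downbeat P4
bar 9: v0=D3 v1=D4 downbeat P8
  -> R4 @ bar 1 tick 0 v(0, 1): E3/F3 m2 untreated
  -> R4 @ bar 2 tick 0 v(0, 1): F3/G3 M2 untreated
  -> R4 @ bar 3 tick 0 v(0, 1): E3/D4 m7 untreated
  -> R4 @ bar 4 tick 0 v(0, 1): F3/B3 TT untreated
  -> R4 @ bar 7 tick 0 v(0, 1): A3/D4 P4 untreated
  -> R4 @ bar 8 tick 0 v(0, 1): E3/A4 P4 untreated
  -> R8 @ bar 8 tick 0 v(0, 1): penult P4 not 3rd/6th
  -> R7 @ bar 8 tick 2 v(1,): A4->B3 leap 10st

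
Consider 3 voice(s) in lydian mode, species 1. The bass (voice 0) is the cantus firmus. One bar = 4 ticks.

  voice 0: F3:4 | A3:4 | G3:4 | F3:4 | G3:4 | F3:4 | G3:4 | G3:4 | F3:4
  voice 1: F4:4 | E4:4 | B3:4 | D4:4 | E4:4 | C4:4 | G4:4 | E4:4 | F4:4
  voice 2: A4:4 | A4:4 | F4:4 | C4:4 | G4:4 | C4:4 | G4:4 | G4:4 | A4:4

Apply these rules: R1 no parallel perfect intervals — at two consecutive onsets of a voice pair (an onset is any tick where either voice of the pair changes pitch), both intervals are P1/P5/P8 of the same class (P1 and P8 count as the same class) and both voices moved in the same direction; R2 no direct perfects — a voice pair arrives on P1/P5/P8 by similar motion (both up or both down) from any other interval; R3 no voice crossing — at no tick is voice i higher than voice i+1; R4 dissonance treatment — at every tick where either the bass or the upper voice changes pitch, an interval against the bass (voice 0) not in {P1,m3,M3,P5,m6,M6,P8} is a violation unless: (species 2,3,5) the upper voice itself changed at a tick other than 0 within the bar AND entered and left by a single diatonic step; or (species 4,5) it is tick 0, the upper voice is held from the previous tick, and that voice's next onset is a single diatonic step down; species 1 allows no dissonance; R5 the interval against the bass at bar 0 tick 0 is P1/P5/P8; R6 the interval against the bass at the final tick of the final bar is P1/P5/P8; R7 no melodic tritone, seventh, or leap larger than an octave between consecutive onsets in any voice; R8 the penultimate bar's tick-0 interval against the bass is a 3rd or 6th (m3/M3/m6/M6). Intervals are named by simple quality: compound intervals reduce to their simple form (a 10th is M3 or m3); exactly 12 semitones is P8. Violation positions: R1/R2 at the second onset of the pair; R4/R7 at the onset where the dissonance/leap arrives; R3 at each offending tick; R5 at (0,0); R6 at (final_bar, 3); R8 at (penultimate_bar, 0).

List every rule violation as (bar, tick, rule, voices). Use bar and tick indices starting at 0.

(0, 0, R5, (0, 2))
(2, 0, R4, (0, 2))
(3, 0, R2, (0, 2))
(3, 0, R3, (1, 2))
(3, 1, R3, (1, 2))
(3, 2, R3, (1, 2))
(3, 3, R3, (1, 2))
(4, 0, R2, (0, 2))
(5, 0, R2, (0, 1))
(5, 0, R2, (0, 2))
(5, 0, R2, (1, 2))
(6, 0, R1, (1, 2))
(6, 0, R2, (0, 1))
(6, 0, R2, (0, 2))
(7, 0, R8, (0, 2))
(8, 3, R6, (0, 2))

bar 0: v0=F3 v1=F4 v2=A4 downbeat M3
bar 1: v0=A3 v1=E4 v2=A4 downbeat P8
bar 2: v0=G3 v1=B3 v2=F4 downbeat m7
bar 3: v0=F3 v1=D4 v2=C4 downbeat P5
bar 4: v0=G3 v1=E4 v2=G4 downbeat P8
bar 5: v0=F3 v1=C4 v2=C4 downbeat P5
bar 6: v0=G3 v1=G4 v2=G4 downbeat P8
bar 7: v0=G3 v1=E4 v2=G4 downbeat P8
bar 8: v0=F3 v1=F4 v2=A4 downbeat M3
  -> R5 @ bar 0 tick 0 v(0, 2): opens on M3
  -> R4 @ bar 2 tick 0 v(0, 2): G3/F4 m7 untreated
  -> R2 @ bar 3 tick 0 v(0, 2): G3/F4 m7 -> F3/C4 P5 similar
  -> R3 @ bar 3 tick 0 v(1, 2): D4 above C4
  -> R3 @ bar 3 tick 1 v(1, 2): D4 above C4
  -> R3 @ bar 3 tick 2 v(1, 2): D4 above C4
  -> R3 @ bar 3 tick 3 v(1, 2): D4 above C4
  -> R2 @ bar 4 tick 0 v(0, 2): F3/C4 P5 -> G3/G4 P8 similar
  -> R2 @ bar 5 tick 0 v(0, 1): G3/E4 M6 -> F3/C4 P5 similar
  -> R2 @ bar 5 tick 0 v(0, 2): G3/G4 P8 -> F3/C4 P5 similar
  -> R2 @ bar 5 tick 0 v(1, 2): E4/G4 m3 -> C4/C4 P1 similar
  -> R1 @ bar 6 tick 0 v(1, 2): C4/C4 P1 -> G4/G4 P1 similar
  -> R2 @ bar 6 tick 0 v(0, 1): F3/C4 P5 -> G3/G4 P8 similar
  -> R2 @ bar 6 tick 0 v(0, 2): F3/C4 P5 -> G3/G4 P8 similar
  -> R8 @ bar 7 tick 0 v(0, 2): penult P8 not 3rd/6th
  -> R6 @ bar 8 tick 3 v(0, 2): closes on M3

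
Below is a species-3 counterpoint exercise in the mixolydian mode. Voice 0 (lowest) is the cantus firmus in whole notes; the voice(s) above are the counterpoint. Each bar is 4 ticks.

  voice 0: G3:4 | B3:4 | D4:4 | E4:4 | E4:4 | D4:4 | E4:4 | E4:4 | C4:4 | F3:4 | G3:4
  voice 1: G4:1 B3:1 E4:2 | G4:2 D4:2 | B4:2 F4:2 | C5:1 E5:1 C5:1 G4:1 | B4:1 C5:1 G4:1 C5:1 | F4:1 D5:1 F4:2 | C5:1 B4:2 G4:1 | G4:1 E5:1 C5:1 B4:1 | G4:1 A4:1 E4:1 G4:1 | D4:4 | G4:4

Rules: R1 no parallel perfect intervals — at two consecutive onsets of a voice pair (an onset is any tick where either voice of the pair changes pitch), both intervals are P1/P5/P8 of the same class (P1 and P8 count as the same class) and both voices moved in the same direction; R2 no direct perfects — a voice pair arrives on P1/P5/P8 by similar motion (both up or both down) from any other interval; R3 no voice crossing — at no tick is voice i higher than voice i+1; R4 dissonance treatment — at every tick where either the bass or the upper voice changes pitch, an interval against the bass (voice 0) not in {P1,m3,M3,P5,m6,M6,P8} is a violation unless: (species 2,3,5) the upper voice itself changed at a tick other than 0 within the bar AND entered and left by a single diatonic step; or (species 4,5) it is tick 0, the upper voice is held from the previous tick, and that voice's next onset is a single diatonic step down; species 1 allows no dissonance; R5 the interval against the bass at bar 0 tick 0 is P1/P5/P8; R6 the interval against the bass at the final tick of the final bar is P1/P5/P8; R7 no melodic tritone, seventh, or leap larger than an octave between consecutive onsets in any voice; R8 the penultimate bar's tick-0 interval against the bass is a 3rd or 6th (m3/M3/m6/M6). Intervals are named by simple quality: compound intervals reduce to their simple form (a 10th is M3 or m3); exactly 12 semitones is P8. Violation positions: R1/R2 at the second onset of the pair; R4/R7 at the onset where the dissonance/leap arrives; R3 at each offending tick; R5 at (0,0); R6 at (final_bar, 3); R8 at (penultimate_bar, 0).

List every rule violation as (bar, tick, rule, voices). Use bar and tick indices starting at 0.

bar 0: v0=G3 v1=G4 downbeat P8
bar 1: v0=B3 v1=G4 downbeat m6
bar 2: v0=D4 v1=B4 downbeat M6
bar 3: v0=E4 v1=C5 downbeat m6
bar 4: v0=E4 v1=B4 downbeat P5
bar 5: v0=D4 v1=F4 downbeat m3
bar 6: v0=E4 v1=C5 downbeat m6
bar 7: v0=E4 v1=G4 downbeat m3
bar 8: v0=C4 v1=G4 downbeat P5
bar 9: v0=F3 v1=D4 downbeat M6
bar 10: v0=G3 v1=G4 downbeat P8
  -> R7 @ bar 2 tick 2 v(1,): B4->F4 leap 6st
  -> R1 @ bar 8 tick 0 v(0, 1): E4/B4 P5 -> C4/G4 P5 similar
  -> R2 @ bar 10 tick 0 v(0, 1): F3/D4 M6 -> G3/G4 P8 similar

(2, 2, R7, (1,))
(8, 0, R1, (0, 1))
(10, 0, R2, (0, 1))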